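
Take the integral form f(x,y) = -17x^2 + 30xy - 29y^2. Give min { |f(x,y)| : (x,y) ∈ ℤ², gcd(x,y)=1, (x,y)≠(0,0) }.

translate: b→4 (≡-30 mod 34), so (17,-30,29)→(17,4,16)
flip: (17,4,16)→(16,-4,17)
reduced (well bottom): (16,-4,17) with a≤c, −a<b≤a
well minimum |f| = |-16| = 16 (negative-definite)

16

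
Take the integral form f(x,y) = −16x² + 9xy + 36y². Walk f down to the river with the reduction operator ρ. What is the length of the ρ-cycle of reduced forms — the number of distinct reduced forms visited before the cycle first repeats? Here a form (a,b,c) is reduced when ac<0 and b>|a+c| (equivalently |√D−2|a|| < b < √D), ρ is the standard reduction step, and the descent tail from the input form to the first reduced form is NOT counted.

D = 2385, ⌊√D⌋ = 48
descent: ρ → (36,-9,-16)
descent: ρ → (-16,41,11)  [lands on river]
river: ρ → (11,47,-4)
river: ρ → (-4,41,44)
river: ρ → (44,47,-1)
river: ρ → (-1,47,44)
river: ρ → (44,41,-4)
river: ρ → (-4,47,11)
river: ρ → (11,41,-16)
river: ρ → (-16,23,29)
river: ρ → (29,35,-10)
river: ρ → (-10,45,9)
river: ρ → (9,45,-10)
river: ρ → (-10,35,29)
river: ρ → (29,23,-16)
ρ-cycle length = 14 (tail of 2 descent steps not counted)

14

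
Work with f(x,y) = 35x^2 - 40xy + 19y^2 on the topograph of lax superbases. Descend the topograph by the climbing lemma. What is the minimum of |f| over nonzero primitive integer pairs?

translate: b→30 (≡-40 mod 70), so (35,-40,19)→(35,30,14)
flip: (35,30,14)→(14,-30,35)
translate: b→-2 (≡-30 mod 28), so (14,-30,35)→(14,-2,19)
reduced (well bottom): (14,-2,19) with a≤c, −a<b≤a
well minimum = a = 14

14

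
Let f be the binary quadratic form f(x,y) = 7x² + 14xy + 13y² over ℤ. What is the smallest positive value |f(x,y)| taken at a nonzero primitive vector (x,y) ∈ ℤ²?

translate: b→0 (≡14 mod 14), so (7,14,13)→(7,0,6)
flip: (7,0,6)→(6,0,7)
reduced (well bottom): (6,0,7) with a≤c, −a<b≤a
well minimum = a = 6

6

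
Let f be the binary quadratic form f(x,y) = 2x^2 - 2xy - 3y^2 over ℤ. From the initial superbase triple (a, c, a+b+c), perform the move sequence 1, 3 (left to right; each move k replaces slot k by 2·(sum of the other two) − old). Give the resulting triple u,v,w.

start (2,-3,-3) = (f(1,0),f(0,1),f(1,1))
replace slot 1: 2·((-3)+(-3)) − 2 = -14 → (-14,-3,-3)
replace slot 3: 2·((-14)+(-3)) − (-3) = -31 → (-14,-3,-31)

-14,-3,-31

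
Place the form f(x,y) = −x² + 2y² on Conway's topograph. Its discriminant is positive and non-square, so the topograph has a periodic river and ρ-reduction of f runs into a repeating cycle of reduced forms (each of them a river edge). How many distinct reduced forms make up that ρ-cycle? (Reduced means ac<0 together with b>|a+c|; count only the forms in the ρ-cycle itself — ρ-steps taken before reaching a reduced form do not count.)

D = 8, ⌊√D⌋ = 2
descent: ρ → (2,0,-1)
descent: ρ → (-1,2,1)  [lands on river]
river: ρ → (1,2,-1)
ρ-cycle length = 2 (tail of 2 descent steps not counted)

2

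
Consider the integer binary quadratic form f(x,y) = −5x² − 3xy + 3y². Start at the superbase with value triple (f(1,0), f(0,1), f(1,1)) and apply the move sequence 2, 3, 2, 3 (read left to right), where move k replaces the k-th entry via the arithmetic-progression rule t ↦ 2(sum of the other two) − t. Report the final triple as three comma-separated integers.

start (-5,3,-5) = (f(1,0),f(0,1),f(1,1))
replace slot 2: 2·((-5)+(-5)) − 3 = -23 → (-5,-23,-5)
replace slot 3: 2·((-5)+(-23)) − (-5) = -51 → (-5,-23,-51)
replace slot 2: 2·((-5)+(-51)) − (-23) = -89 → (-5,-89,-51)
replace slot 3: 2·((-5)+(-89)) − (-51) = -137 → (-5,-89,-137)

-5,-89,-137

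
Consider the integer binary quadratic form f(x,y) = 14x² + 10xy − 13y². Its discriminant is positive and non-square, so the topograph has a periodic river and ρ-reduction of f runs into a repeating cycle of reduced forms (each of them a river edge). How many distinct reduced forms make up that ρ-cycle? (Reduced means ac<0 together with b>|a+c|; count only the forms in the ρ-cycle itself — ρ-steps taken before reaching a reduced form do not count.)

D = 828, ⌊√D⌋ = 28
river: ρ → (-13,16,11)
river: ρ → (11,28,-1)
river: ρ → (-1,28,11)
river: ρ → (11,16,-13)
river: ρ → (-13,10,14)
river: ρ → (14,18,-9)
river: ρ → (-9,18,14)
river: ρ → (14,10,-13)
ρ-cycle length = 8 (tail of 0 descent steps not counted)

8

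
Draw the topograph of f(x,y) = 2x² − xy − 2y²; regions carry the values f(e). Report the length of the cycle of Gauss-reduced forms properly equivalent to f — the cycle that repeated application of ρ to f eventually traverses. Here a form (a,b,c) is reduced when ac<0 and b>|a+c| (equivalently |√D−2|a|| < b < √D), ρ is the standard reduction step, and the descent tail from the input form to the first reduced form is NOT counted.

D = 17, ⌊√D⌋ = 4
descent: ρ → (-2,1,2)  [lands on river]
river: ρ → (2,3,-1)
river: ρ → (-1,3,2)
river: ρ → (2,1,-2)
river: ρ → (-2,3,1)
river: ρ → (1,3,-2)
ρ-cycle length = 6 (tail of 1 descent step not counted)

6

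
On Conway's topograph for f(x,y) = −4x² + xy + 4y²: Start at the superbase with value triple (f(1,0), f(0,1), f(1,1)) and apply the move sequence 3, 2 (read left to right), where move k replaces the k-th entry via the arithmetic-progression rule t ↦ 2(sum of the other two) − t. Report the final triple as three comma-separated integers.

start (-4,4,1) = (f(1,0),f(0,1),f(1,1))
replace slot 3: 2·((-4)+4) − 1 = -1 → (-4,4,-1)
replace slot 2: 2·((-4)+(-1)) − 4 = -14 → (-4,-14,-1)

-4,-14,-1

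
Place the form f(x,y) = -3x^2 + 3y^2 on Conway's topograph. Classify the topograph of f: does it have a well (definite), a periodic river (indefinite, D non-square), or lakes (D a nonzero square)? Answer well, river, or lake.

D = b²−4ac = 0² − 4·(-3)·3 = 36
D = 6² is a perfect square ⇒ form factors over ℤ ⇒ lakes

lake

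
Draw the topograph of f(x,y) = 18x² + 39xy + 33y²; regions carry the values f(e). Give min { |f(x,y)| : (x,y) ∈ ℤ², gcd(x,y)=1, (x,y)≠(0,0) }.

translate: b→3 (≡39 mod 36), so (18,39,33)→(18,3,12)
flip: (18,3,12)→(12,-3,18)
reduced (well bottom): (12,-3,18) with a≤c, −a<b≤a
well minimum = a = 12

12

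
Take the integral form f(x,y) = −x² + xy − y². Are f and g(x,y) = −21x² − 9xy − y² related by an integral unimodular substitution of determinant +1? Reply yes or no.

D₁ = -3, D₂ = -3
f is negative-definite; reduce −f:
−f: translate: b→1 (≡-1 mod 2), so (1,-1,1)→(1,1,1)
−f: reduced (well bottom): (1,1,1) with a≤c, −a<b≤a
flip sign back: reduced form of f is (-1,-1,-1)
g is negative-definite; reduce −g:
−g: flip: (21,9,1)→(1,-9,21)
−g: translate: b→1 (≡-9 mod 2), so (1,-9,21)→(1,1,1)
−g: reduced (well bottom): (1,1,1) with a≤c, −a<b≤a
flip sign back: reduced form of g is (-1,-1,-1)
reduced forms (-1, -1, -1) vs (-1, -1, -1) ⇒ equivalent

yes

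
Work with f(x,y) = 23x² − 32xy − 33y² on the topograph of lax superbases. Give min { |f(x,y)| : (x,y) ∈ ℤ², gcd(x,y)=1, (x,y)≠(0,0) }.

descent: ρ → (-33,32,23)  [lands on river]
river: ρ → (23,60,-5)
river: ρ → (-5,60,23)
river: ρ → (23,32,-33)
river: ρ → (-33,34,22)
river: ρ → (22,54,-13)
river: ρ → (-13,50,30)
river: ρ → (30,10,-33)
river: ρ → (-33,56,7)
river: ρ → (7,56,-33)
river: ρ → (-33,10,30)
river: ρ → (30,50,-13)
river: ρ → (-13,54,22)
river: ρ → (22,34,-33)
closes: descent 1, river 14
min |a| on river = 5

5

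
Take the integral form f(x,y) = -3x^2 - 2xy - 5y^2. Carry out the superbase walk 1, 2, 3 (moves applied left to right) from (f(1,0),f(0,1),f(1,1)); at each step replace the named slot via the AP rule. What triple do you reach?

start (-3,-5,-10) = (f(1,0),f(0,1),f(1,1))
replace slot 1: 2·((-5)+(-10)) − (-3) = -27 → (-27,-5,-10)
replace slot 2: 2·((-27)+(-10)) − (-5) = -69 → (-27,-69,-10)
replace slot 3: 2·((-27)+(-69)) − (-10) = -182 → (-27,-69,-182)

-27,-69,-182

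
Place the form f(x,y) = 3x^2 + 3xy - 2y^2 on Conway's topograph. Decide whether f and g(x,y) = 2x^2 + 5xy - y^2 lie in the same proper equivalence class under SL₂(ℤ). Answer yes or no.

D₁ = 33, D₂ = 33
river cycle of f (length 4): (-2, 5, 1), (1, 5, -2), (-2, 3, 3), (3, 3, -2)
river cycle of g (length 4): (-1, 5, 2), (2, 3, -3), (-3, 3, 2), (2, 5, -1)
cycles differ ⇒ inequivalent

no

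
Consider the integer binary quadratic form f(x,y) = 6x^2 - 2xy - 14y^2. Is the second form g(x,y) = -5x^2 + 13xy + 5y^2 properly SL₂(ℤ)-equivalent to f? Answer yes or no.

D₁ = 340, D₂ = 269
discriminants differ ⇒ not SL₂(ℤ)-equivalent

no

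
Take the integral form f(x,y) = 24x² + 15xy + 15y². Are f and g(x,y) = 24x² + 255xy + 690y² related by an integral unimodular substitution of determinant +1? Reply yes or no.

D₁ = -1215, D₂ = -1215
f: flip: (24,15,15)→(15,-15,24)
f: translate: b→15 (≡-15 mod 30), so (15,-15,24)→(15,15,24)
f: reduced (well bottom): (15,15,24) with a≤c, −a<b≤a
g: translate: b→15 (≡255 mod 48), so (24,255,690)→(24,15,15)
g: flip: (24,15,15)→(15,-15,24)
g: translate: b→15 (≡-15 mod 30), so (15,-15,24)→(15,15,24)
g: reduced (well bottom): (15,15,24) with a≤c, −a<b≤a
reduced forms (15, 15, 24) vs (15, 15, 24) ⇒ equivalent

yes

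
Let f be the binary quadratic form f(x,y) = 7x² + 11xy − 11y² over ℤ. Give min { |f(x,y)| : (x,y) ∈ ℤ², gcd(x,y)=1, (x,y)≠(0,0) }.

river: ρ → (-11,11,7)
river: ρ → (7,17,-5)
river: ρ → (-5,13,13)
river: ρ → (13,13,-5)
river: ρ → (-5,17,7)
river: ρ → (7,11,-11)
closes: descent 0, river 6
min |a| on river = 5

5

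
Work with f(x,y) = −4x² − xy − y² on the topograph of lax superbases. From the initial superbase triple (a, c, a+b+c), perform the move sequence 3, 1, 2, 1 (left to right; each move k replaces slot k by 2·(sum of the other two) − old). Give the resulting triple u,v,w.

start (-4,-1,-6) = (f(1,0),f(0,1),f(1,1))
replace slot 3: 2·((-4)+(-1)) − (-6) = -4 → (-4,-1,-4)
replace slot 1: 2·((-1)+(-4)) − (-4) = -6 → (-6,-1,-4)
replace slot 2: 2·((-6)+(-4)) − (-1) = -19 → (-6,-19,-4)
replace slot 1: 2·((-19)+(-4)) − (-6) = -40 → (-40,-19,-4)

-40,-19,-4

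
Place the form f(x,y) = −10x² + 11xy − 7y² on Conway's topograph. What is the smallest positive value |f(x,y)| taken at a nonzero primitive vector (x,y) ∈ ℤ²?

translate: b→9 (≡-11 mod 20), so (10,-11,7)→(10,9,6)
flip: (10,9,6)→(6,-9,10)
translate: b→3 (≡-9 mod 12), so (6,-9,10)→(6,3,7)
reduced (well bottom): (6,3,7) with a≤c, −a<b≤a
well minimum |f| = |-6| = 6 (negative-definite)

6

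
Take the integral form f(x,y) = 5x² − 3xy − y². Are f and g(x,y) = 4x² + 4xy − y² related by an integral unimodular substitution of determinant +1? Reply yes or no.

D₁ = 29, D₂ = 32
discriminants differ ⇒ not SL₂(ℤ)-equivalent

no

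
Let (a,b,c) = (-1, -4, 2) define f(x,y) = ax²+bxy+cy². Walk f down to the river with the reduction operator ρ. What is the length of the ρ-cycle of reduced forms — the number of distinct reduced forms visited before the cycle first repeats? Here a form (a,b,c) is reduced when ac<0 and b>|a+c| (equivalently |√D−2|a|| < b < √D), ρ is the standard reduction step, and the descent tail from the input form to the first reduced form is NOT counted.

D = 24, ⌊√D⌋ = 4
descent: ρ → (2,4,-1)  [lands on river]
river: ρ → (-1,4,2)
ρ-cycle length = 2 (tail of 1 descent step not counted)

2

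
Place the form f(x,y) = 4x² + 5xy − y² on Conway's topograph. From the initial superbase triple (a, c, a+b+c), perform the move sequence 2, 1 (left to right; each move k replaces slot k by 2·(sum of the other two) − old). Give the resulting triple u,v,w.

start (4,-1,8) = (f(1,0),f(0,1),f(1,1))
replace slot 2: 2·(4+8) − (-1) = 25 → (4,25,8)
replace slot 1: 2·(25+8) − 4 = 62 → (62,25,8)

62,25,8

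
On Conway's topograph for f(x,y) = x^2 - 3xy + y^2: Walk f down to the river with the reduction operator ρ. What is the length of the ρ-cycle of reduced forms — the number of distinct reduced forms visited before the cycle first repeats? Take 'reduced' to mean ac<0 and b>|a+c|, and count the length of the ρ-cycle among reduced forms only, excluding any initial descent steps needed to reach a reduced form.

D = 5, ⌊√D⌋ = 2
descent: ρ → (1,1,-1)  [lands on river]
river: ρ → (-1,1,1)
ρ-cycle length = 2 (tail of 1 descent step not counted)

2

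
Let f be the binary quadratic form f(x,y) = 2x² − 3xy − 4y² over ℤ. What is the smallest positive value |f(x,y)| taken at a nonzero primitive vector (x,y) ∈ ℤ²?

descent: ρ → (-4,3,2)  [lands on river]
river: ρ → (2,5,-2)
river: ρ → (-2,3,4)
river: ρ → (4,5,-1)
river: ρ → (-1,5,4)
river: ρ → (4,3,-2)
river: ρ → (-2,5,2)
river: ρ → (2,3,-4)
river: ρ → (-4,5,1)
river: ρ → (1,5,-4)
closes: descent 1, river 10
min |a| on river = 1

1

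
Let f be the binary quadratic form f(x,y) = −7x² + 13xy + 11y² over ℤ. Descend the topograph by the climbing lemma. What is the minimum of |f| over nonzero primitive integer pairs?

river: ρ → (11,9,-9)
river: ρ → (-9,9,11)
river: ρ → (11,13,-7)
river: ρ → (-7,15,9)
river: ρ → (9,21,-1)
river: ρ → (-1,21,9)
river: ρ → (9,15,-7)
river: ρ → (-7,13,11)
closes: descent 0, river 8
min |a| on river = 1

1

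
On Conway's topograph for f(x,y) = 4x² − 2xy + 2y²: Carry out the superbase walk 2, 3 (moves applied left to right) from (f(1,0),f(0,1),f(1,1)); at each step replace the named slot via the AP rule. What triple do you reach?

start (4,2,4) = (f(1,0),f(0,1),f(1,1))
replace slot 2: 2·(4+4) − 2 = 14 → (4,14,4)
replace slot 3: 2·(4+14) − 4 = 32 → (4,14,32)

4,14,32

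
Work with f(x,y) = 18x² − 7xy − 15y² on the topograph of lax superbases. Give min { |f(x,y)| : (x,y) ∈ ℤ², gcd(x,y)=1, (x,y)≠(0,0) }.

descent: ρ → (-15,7,18)  [lands on river]
river: ρ → (18,29,-4)
river: ρ → (-4,27,25)
river: ρ → (25,23,-6)
river: ρ → (-6,25,21)
river: ρ → (21,17,-10)
river: ρ → (-10,23,15)
river: ρ → (15,7,-18)
river: ρ → (-18,29,4)
river: ρ → (4,27,-25)
river: ρ → (-25,23,6)
river: ρ → (6,25,-21)
river: ρ → (-21,17,10)
river: ρ → (10,23,-15)
closes: descent 1, river 14
min |a| on river = 4

4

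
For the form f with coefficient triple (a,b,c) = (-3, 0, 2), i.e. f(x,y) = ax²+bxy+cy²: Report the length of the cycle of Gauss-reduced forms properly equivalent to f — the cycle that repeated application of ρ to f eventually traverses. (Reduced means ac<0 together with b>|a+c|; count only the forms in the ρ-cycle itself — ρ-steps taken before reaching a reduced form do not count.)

D = 24, ⌊√D⌋ = 4
descent: ρ → (2,4,-1)  [lands on river]
river: ρ → (-1,4,2)
ρ-cycle length = 2 (tail of 1 descent step not counted)

2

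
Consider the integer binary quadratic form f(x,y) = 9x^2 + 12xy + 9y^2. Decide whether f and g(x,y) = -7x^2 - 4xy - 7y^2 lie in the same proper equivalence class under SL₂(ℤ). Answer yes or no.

D₁ = -180, D₂ = -180
f: translate: b→-6 (≡12 mod 18), so (9,12,9)→(9,-6,6)
f: flip: (9,-6,6)→(6,6,9)
f: reduced (well bottom): (6,6,9) with a≤c, −a<b≤a
g is negative-definite; reduce −g:
−g: reduced (well bottom): (7,4,7) with a≤c, −a<b≤a
flip sign back: reduced form of g is (-7,-4,-7)
reduced forms (6, 6, 9) vs (-7, -4, -7) ⇒ inequivalent

no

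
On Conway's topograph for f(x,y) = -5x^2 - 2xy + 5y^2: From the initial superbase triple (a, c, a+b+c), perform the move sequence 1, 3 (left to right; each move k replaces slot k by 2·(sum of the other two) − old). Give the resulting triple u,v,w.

start (-5,5,-2) = (f(1,0),f(0,1),f(1,1))
replace slot 1: 2·(5+(-2)) − (-5) = 11 → (11,5,-2)
replace slot 3: 2·(11+5) − (-2) = 34 → (11,5,34)

11,5,34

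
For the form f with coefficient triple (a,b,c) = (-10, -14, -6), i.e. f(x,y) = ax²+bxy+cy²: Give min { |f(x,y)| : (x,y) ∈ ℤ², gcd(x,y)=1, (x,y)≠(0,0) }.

translate: b→-6 (≡14 mod 20), so (10,14,6)→(10,-6,2)
flip: (10,-6,2)→(2,6,10)
translate: b→2 (≡6 mod 4), so (2,6,10)→(2,2,6)
reduced (well bottom): (2,2,6) with a≤c, −a<b≤a
well minimum |f| = |-2| = 2 (negative-definite)

2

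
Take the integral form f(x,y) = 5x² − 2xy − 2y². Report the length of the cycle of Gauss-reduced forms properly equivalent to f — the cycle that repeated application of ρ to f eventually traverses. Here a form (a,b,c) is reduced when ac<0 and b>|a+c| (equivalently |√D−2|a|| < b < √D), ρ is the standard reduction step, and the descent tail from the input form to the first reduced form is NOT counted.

D = 44, ⌊√D⌋ = 6
descent: ρ → (-2,6,1)  [lands on river]
river: ρ → (1,6,-2)
ρ-cycle length = 2 (tail of 1 descent step not counted)

2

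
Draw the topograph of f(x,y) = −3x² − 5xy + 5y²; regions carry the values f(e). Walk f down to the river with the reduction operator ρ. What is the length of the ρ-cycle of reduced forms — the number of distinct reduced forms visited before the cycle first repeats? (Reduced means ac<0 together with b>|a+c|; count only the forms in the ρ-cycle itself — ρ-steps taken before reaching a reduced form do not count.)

D = 85, ⌊√D⌋ = 9
descent: ρ → (5,5,-3)  [lands on river]
river: ρ → (-3,7,3)
river: ρ → (3,5,-5)
river: ρ → (-5,5,3)
river: ρ → (3,7,-3)
river: ρ → (-3,5,5)
ρ-cycle length = 6 (tail of 1 descent step not counted)

6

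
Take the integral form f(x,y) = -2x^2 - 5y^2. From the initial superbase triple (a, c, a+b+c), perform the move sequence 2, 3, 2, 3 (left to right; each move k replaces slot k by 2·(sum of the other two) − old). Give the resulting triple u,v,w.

start (-2,-5,-7) = (f(1,0),f(0,1),f(1,1))
replace slot 2: 2·((-2)+(-7)) − (-5) = -13 → (-2,-13,-7)
replace slot 3: 2·((-2)+(-13)) − (-7) = -23 → (-2,-13,-23)
replace slot 2: 2·((-2)+(-23)) − (-13) = -37 → (-2,-37,-23)
replace slot 3: 2·((-2)+(-37)) − (-23) = -55 → (-2,-37,-55)

-2,-37,-55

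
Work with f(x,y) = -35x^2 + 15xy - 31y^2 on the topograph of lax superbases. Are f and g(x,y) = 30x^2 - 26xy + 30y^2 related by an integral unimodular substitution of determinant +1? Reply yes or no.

D₁ = -4115, D₂ = -2924
discriminants differ ⇒ not SL₂(ℤ)-equivalent

no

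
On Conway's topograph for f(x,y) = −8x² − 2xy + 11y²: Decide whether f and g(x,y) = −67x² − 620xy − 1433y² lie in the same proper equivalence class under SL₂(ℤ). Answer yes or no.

D₁ = 356, D₂ = 356
river cycle of f (length 10): (-8, 14, 5), (5, 16, -5), (-5, 14, 8), (8, 18, -1), (-1, 18, 8), (8, 14, -5), (-5, 16, 5), (5, 14, -8), (-8, 18, 1), (1, 18, -8)
river cycle of g (length 10): (-8, 14, 5), (5, 16, -5), (-5, 14, 8), (8, 18, -1), (-1, 18, 8), (8, 14, -5), (-5, 16, 5), (5, 14, -8), (-8, 18, 1), (1, 18, -8)
cycles coincide ⇒ equivalent

yes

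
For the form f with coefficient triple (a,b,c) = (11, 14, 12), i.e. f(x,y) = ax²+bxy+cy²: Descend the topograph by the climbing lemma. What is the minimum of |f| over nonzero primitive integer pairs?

translate: b→-8 (≡14 mod 22), so (11,14,12)→(11,-8,9)
flip: (11,-8,9)→(9,8,11)
reduced (well bottom): (9,8,11) with a≤c, −a<b≤a
well minimum = a = 9

9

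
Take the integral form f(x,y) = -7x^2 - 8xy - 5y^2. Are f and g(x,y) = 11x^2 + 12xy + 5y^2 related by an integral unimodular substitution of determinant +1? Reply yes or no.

D₁ = -76, D₂ = -76
f is negative-definite; reduce −f:
−f: translate: b→-6 (≡8 mod 14), so (7,8,5)→(7,-6,4)
−f: flip: (7,-6,4)→(4,6,7)
−f: translate: b→-2 (≡6 mod 8), so (4,6,7)→(4,-2,5)
−f: reduced (well bottom): (4,-2,5) with a≤c, −a<b≤a
flip sign back: reduced form of f is (-4,2,-5)
g: translate: b→-10 (≡12 mod 22), so (11,12,5)→(11,-10,4)
g: flip: (11,-10,4)→(4,10,11)
g: translate: b→2 (≡10 mod 8), so (4,10,11)→(4,2,5)
g: reduced (well bottom): (4,2,5) with a≤c, −a<b≤a
reduced forms (-4, 2, -5) vs (4, 2, 5) ⇒ inequivalent

no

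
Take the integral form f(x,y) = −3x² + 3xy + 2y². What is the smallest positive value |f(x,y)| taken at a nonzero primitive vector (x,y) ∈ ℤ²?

river: ρ → (2,5,-1)
river: ρ → (-1,5,2)
river: ρ → (2,3,-3)
river: ρ → (-3,3,2)
closes: descent 0, river 4
min |a| on river = 1

1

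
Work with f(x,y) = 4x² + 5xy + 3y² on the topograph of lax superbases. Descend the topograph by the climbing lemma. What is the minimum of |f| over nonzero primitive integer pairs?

translate: b→-3 (≡5 mod 8), so (4,5,3)→(4,-3,2)
flip: (4,-3,2)→(2,3,4)
translate: b→-1 (≡3 mod 4), so (2,3,4)→(2,-1,3)
reduced (well bottom): (2,-1,3) with a≤c, −a<b≤a
well minimum = a = 2

2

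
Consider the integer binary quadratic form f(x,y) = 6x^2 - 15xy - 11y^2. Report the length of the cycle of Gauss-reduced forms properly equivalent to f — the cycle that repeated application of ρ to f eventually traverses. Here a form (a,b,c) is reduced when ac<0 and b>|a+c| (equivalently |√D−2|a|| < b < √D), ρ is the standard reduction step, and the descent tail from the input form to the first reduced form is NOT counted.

D = 489, ⌊√D⌋ = 22
descent: ρ → (-11,15,6)  [lands on river]
river: ρ → (6,21,-2)
river: ρ → (-2,19,16)
river: ρ → (16,13,-5)
river: ρ → (-5,17,10)
river: ρ → (10,3,-12)
river: ρ → (-12,21,1)
river: ρ → (1,21,-12)
river: ρ → (-12,3,10)
river: ρ → (10,17,-5)
river: ρ → (-5,13,16)
river: ρ → (16,19,-2)
river: ρ → (-2,21,6)
river: ρ → (6,15,-11)
river: ρ → (-11,7,10)
river: ρ → (10,13,-8)
river: ρ → (-8,19,4)
river: ρ → (4,21,-3)
river: ρ → (-3,21,4)
river: ρ → (4,19,-8)
river: ρ → (-8,13,10)
river: ρ → (10,7,-11)
ρ-cycle length = 22 (tail of 1 descent step not counted)

22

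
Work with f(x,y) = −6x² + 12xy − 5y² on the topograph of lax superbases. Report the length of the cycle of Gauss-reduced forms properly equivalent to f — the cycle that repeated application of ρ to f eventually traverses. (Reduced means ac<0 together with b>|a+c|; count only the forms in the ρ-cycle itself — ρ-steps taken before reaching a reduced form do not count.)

D = 24, ⌊√D⌋ = 4
descent: ρ → (-5,-2,1)
descent: ρ → (1,4,-2)  [lands on river]
river: ρ → (-2,4,1)
ρ-cycle length = 2 (tail of 2 descent steps not counted)

2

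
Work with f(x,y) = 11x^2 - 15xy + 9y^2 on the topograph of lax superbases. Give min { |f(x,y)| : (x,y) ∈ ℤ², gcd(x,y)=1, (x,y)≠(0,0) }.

translate: b→7 (≡-15 mod 22), so (11,-15,9)→(11,7,5)
flip: (11,7,5)→(5,-7,11)
translate: b→3 (≡-7 mod 10), so (5,-7,11)→(5,3,9)
reduced (well bottom): (5,3,9) with a≤c, −a<b≤a
well minimum = a = 5

5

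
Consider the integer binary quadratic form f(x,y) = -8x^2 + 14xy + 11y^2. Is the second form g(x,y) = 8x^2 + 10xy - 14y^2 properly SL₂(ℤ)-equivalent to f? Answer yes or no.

D₁ = 548, D₂ = 548
river cycle of f (length 18): (11, 8, -11), (-11, 14, 8), (8, 18, -7), (-7, 10, 16), (16, 22, -1), (-1, 22, 16), (16, 10, -7), (-7, 18, 8), (8, 14, -11), (-11, 8, 11), … (8 more)
river cycle of g (length 14): (-14, 18, 4), (4, 22, -4), (-4, 18, 14), (14, 10, -8), (-8, 22, 2), (2, 22, -8), (-8, 10, 14), (14, 18, -4), (-4, 22, 4), (4, 18, -14), … (4 more)
cycles differ ⇒ inequivalent

no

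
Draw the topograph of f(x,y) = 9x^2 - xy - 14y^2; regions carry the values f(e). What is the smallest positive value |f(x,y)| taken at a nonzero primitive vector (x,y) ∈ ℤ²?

descent: ρ → (-14,1,9)
descent: ρ → (9,17,-6)  [lands on river]
river: ρ → (-6,19,6)
river: ρ → (6,17,-9)
river: ρ → (-9,19,4)
river: ρ → (4,21,-4)
river: ρ → (-4,19,9)
closes: descent 2, river 6
min |a| on river = 4

4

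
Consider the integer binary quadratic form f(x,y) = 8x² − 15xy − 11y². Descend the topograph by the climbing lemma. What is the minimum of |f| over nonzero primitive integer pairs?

descent: ρ → (-11,15,8)  [lands on river]
river: ρ → (8,17,-9)
river: ρ → (-9,19,6)
river: ρ → (6,17,-12)
river: ρ → (-12,7,11)
river: ρ → (11,15,-8)
river: ρ → (-8,17,9)
river: ρ → (9,19,-6)
river: ρ → (-6,17,12)
river: ρ → (12,7,-11)
closes: descent 1, river 10
min |a| on river = 6

6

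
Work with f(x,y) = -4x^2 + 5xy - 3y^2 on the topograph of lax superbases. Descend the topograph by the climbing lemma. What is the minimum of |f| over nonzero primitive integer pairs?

translate: b→3 (≡-5 mod 8), so (4,-5,3)→(4,3,2)
flip: (4,3,2)→(2,-3,4)
translate: b→1 (≡-3 mod 4), so (2,-3,4)→(2,1,3)
reduced (well bottom): (2,1,3) with a≤c, −a<b≤a
well minimum |f| = |-2| = 2 (negative-definite)

2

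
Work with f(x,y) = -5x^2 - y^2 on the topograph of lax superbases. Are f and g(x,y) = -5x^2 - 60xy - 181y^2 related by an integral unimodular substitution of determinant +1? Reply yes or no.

D₁ = -20, D₂ = -20
f is negative-definite; reduce −f:
−f: flip: (5,0,1)→(1,0,5)
−f: reduced (well bottom): (1,0,5) with a≤c, −a<b≤a
flip sign back: reduced form of f is (-1,0,-5)
g is negative-definite; reduce −g:
−g: translate: b→0 (≡60 mod 10), so (5,60,181)→(5,0,1)
−g: flip: (5,0,1)→(1,0,5)
−g: reduced (well bottom): (1,0,5) with a≤c, −a<b≤a
flip sign back: reduced form of g is (-1,0,-5)
reduced forms (-1, 0, -5) vs (-1, 0, -5) ⇒ equivalent

yes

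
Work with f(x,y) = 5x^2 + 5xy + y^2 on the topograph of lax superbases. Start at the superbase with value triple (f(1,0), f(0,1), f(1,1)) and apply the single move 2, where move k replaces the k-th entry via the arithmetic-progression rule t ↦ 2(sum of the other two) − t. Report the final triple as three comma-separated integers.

start (5,1,11) = (f(1,0),f(0,1),f(1,1))
replace slot 2: 2·(5+11) − 1 = 31 → (5,31,11)

5,31,11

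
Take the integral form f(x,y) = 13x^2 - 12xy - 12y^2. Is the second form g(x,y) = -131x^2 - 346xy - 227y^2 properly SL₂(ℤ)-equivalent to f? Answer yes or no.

D₁ = 768, D₂ = 768
river cycle of f (length 8): (-12, 12, 13), (13, 14, -11), (-11, 8, 16), (16, 24, -3), (-3, 24, 16), (16, 8, -11), (-11, 14, 13), (13, 12, -12)
river cycle of g (length 8): (-12, 12, 13), (13, 14, -11), (-11, 8, 16), (16, 24, -3), (-3, 24, 16), (16, 8, -11), (-11, 14, 13), (13, 12, -12)
cycles coincide ⇒ equivalent

yes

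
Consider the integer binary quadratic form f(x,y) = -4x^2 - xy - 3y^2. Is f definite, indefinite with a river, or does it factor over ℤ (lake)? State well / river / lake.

D = b²−4ac = (-1)² − 4·(-4)·(-3) = -47
D < 0 ⇒ definite ⇒ every region one sign ⇒ single well

well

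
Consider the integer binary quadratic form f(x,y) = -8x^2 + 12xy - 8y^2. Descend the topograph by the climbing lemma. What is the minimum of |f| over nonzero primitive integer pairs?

translate: b→4 (≡-12 mod 16), so (8,-12,8)→(8,4,4)
flip: (8,4,4)→(4,-4,8)
translate: b→4 (≡-4 mod 8), so (4,-4,8)→(4,4,8)
reduced (well bottom): (4,4,8) with a≤c, −a<b≤a
well minimum |f| = |-4| = 4 (negative-definite)

4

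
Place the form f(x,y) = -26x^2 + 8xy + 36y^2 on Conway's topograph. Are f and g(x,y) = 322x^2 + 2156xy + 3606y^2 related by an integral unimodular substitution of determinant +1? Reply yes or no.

D₁ = 3808, D₂ = 3808
river cycle of f (length 8): (-26, 60, 2), (2, 60, -26), (-26, 44, 18), (18, 28, -42), (-42, 56, 4), (4, 56, -42), (-42, 28, 18), (18, 44, -26)
river cycle of g (length 8): (-26, 60, 2), (2, 60, -26), (-26, 44, 18), (18, 28, -42), (-42, 56, 4), (4, 56, -42), (-42, 28, 18), (18, 44, -26)
cycles coincide ⇒ equivalent

yes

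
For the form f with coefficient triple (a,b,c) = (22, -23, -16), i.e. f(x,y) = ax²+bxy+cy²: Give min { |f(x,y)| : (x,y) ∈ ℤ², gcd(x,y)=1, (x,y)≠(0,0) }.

descent: ρ → (-16,23,22)  [lands on river]
river: ρ → (22,21,-17)
river: ρ → (-17,13,26)
river: ρ → (26,39,-4)
river: ρ → (-4,41,16)
river: ρ → (16,23,-22)
river: ρ → (-22,21,17)
river: ρ → (17,13,-26)
river: ρ → (-26,39,4)
river: ρ → (4,41,-16)
closes: descent 1, river 10
min |a| on river = 4

4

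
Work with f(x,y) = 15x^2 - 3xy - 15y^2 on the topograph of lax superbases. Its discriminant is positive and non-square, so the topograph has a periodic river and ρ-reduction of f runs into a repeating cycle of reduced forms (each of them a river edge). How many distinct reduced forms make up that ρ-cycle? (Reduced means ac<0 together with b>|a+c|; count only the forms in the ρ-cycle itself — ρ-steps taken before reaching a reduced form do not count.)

D = 909, ⌊√D⌋ = 30
descent: ρ → (-15,3,15)  [lands on river]
river: ρ → (15,27,-3)
river: ρ → (-3,27,15)
river: ρ → (15,3,-15)
river: ρ → (-15,27,3)
river: ρ → (3,27,-15)
ρ-cycle length = 6 (tail of 1 descent step not counted)

6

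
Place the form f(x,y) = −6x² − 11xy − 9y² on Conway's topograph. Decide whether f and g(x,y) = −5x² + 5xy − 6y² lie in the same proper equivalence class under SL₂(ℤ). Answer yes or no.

D₁ = -95, D₂ = -95
f is negative-definite; reduce −f:
−f: translate: b→-1 (≡11 mod 12), so (6,11,9)→(6,-1,4)
−f: flip: (6,-1,4)→(4,1,6)
−f: reduced (well bottom): (4,1,6) with a≤c, −a<b≤a
flip sign back: reduced form of f is (-4,-1,-6)
g is negative-definite; reduce −g:
−g: translate: b→5 (≡-5 mod 10), so (5,-5,6)→(5,5,6)
−g: reduced (well bottom): (5,5,6) with a≤c, −a<b≤a
flip sign back: reduced form of g is (-5,-5,-6)
reduced forms (-4, -1, -6) vs (-5, -5, -6) ⇒ inequivalent

no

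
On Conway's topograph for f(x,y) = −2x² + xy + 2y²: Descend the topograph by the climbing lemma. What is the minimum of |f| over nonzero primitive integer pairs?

river: ρ → (2,3,-1)
river: ρ → (-1,3,2)
river: ρ → (2,1,-2)
river: ρ → (-2,3,1)
river: ρ → (1,3,-2)
river: ρ → (-2,1,2)
closes: descent 0, river 6
min |a| on river = 1

1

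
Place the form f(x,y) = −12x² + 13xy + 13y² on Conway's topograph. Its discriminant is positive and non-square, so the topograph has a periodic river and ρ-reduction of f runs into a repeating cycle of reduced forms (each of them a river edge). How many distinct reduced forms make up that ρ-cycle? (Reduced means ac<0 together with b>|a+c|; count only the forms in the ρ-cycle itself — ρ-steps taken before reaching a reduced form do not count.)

D = 793, ⌊√D⌋ = 28
river: ρ → (13,13,-12)
river: ρ → (-12,11,14)
river: ρ → (14,17,-9)
river: ρ → (-9,19,12)
river: ρ → (12,5,-16)
river: ρ → (-16,27,1)
river: ρ → (1,27,-16)
river: ρ → (-16,5,12)
river: ρ → (12,19,-9)
river: ρ → (-9,17,14)
river: ρ → (14,11,-12)
river: ρ → (-12,13,13)
ρ-cycle length = 12 (tail of 0 descent steps not counted)

12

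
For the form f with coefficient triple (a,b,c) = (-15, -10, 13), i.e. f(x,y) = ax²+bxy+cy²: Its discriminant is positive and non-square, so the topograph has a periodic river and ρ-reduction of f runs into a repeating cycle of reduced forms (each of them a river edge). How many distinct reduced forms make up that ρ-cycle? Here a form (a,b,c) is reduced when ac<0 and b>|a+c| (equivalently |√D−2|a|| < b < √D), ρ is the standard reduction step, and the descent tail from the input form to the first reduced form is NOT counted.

D = 880, ⌊√D⌋ = 29
descent: ρ → (13,10,-15)  [lands on river]
river: ρ → (-15,20,8)
river: ρ → (8,28,-3)
river: ρ → (-3,26,17)
river: ρ → (17,8,-12)
river: ρ → (-12,16,13)
ρ-cycle length = 6 (tail of 1 descent step not counted)

6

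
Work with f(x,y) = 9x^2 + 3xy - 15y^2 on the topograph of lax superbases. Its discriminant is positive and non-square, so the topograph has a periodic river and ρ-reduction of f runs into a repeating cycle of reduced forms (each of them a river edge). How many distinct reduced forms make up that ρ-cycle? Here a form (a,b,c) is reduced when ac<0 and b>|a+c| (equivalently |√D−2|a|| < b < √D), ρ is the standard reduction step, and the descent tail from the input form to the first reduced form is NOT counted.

D = 549, ⌊√D⌋ = 23
descent: ρ → (-15,-3,9)
descent: ρ → (9,21,-3)  [lands on river]
river: ρ → (-3,21,9)
river: ρ → (9,15,-9)
river: ρ → (-9,21,3)
river: ρ → (3,21,-9)
river: ρ → (-9,15,9)
ρ-cycle length = 6 (tail of 2 descent steps not counted)

6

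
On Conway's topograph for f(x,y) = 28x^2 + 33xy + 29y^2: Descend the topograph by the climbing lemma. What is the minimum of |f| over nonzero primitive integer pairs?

translate: b→-23 (≡33 mod 56), so (28,33,29)→(28,-23,24)
flip: (28,-23,24)→(24,23,28)
reduced (well bottom): (24,23,28) with a≤c, −a<b≤a
well minimum = a = 24

24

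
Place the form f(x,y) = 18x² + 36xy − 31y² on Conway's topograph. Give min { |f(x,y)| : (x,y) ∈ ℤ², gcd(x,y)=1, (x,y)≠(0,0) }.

river: ρ → (-31,26,23)
river: ρ → (23,20,-34)
river: ρ → (-34,48,9)
river: ρ → (9,42,-49)
river: ρ → (-49,56,2)
river: ρ → (2,56,-49)
river: ρ → (-49,42,9)
river: ρ → (9,48,-34)
river: ρ → (-34,20,23)
river: ρ → (23,26,-31)
river: ρ → (-31,36,18)
river: ρ → (18,36,-31)
closes: descent 0, river 12
min |a| on river = 2

2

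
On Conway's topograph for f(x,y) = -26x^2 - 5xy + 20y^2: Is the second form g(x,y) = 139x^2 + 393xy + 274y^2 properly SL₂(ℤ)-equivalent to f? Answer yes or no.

D₁ = 2105, D₂ = 2105
river cycle of f (length 12): (20, 45, -1), (-1, 45, 20), (20, 35, -11), (-11, 31, 26), (26, 21, -16), (-16, 43, 4), (4, 45, -5), (-5, 45, 4), (4, 43, -16), (-16, 21, 26), … (2 more)
river cycle of g (length 12): (20, 45, -1), (-1, 45, 20), (20, 35, -11), (-11, 31, 26), (26, 21, -16), (-16, 43, 4), (4, 45, -5), (-5, 45, 4), (4, 43, -16), (-16, 21, 26), … (2 more)
cycles coincide ⇒ equivalent

yes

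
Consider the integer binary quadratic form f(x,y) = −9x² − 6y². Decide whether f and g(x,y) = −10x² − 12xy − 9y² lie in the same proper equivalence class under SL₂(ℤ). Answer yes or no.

D₁ = -216, D₂ = -216
f is negative-definite; reduce −f:
−f: flip: (9,0,6)→(6,0,9)
−f: reduced (well bottom): (6,0,9) with a≤c, −a<b≤a
flip sign back: reduced form of f is (-6,0,-9)
g is negative-definite; reduce −g:
−g: translate: b→-8 (≡12 mod 20), so (10,12,9)→(10,-8,7)
−g: flip: (10,-8,7)→(7,8,10)
−g: translate: b→-6 (≡8 mod 14), so (7,8,10)→(7,-6,9)
−g: reduced (well bottom): (7,-6,9) with a≤c, −a<b≤a
flip sign back: reduced form of g is (-7,6,-9)
reduced forms (-6, 0, -9) vs (-7, 6, -9) ⇒ inequivalent

no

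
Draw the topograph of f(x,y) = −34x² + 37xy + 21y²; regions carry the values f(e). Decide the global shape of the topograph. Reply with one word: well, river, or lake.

D = b²−4ac = 37² − 4·(-34)·21 = 4225
D = 65² is a perfect square ⇒ form factors over ℤ ⇒ lakes

lake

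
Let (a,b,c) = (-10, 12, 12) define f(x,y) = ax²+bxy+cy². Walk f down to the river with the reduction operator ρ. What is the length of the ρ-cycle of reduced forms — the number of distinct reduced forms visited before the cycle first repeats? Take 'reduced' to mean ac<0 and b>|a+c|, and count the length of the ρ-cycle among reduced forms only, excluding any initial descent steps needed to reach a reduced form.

D = 624, ⌊√D⌋ = 24
river: ρ → (12,12,-10)
river: ρ → (-10,8,14)
river: ρ → (14,20,-4)
river: ρ → (-4,20,14)
river: ρ → (14,8,-10)
river: ρ → (-10,12,12)
ρ-cycle length = 6 (tail of 0 descent steps not counted)

6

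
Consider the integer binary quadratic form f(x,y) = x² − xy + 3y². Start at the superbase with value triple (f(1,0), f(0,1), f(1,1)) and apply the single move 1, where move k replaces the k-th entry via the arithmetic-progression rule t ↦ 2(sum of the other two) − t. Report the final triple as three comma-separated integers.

start (1,3,3) = (f(1,0),f(0,1),f(1,1))
replace slot 1: 2·(3+3) − 1 = 11 → (11,3,3)

11,3,3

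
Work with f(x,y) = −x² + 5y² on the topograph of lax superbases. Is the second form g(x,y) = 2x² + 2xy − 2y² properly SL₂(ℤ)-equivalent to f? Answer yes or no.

D₁ = 20, D₂ = 20
river cycle of f (length 2): (-1, 4, 1), (1, 4, -1)
river cycle of g (length 2): (-2, 2, 2), (2, 2, -2)
cycles differ ⇒ inequivalent

no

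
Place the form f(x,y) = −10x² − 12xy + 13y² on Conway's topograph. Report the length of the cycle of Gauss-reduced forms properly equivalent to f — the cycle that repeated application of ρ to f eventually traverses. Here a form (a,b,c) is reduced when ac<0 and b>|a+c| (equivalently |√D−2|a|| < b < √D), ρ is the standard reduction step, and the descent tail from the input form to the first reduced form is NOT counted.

D = 664, ⌊√D⌋ = 25
descent: ρ → (13,12,-10)  [lands on river]
river: ρ → (-10,8,15)
river: ρ → (15,22,-3)
river: ρ → (-3,20,22)
river: ρ → (22,24,-1)
river: ρ → (-1,24,22)
river: ρ → (22,20,-3)
river: ρ → (-3,22,15)
river: ρ → (15,8,-10)
river: ρ → (-10,12,13)
river: ρ → (13,14,-9)
river: ρ → (-9,22,5)
river: ρ → (5,18,-17)
river: ρ → (-17,16,6)
river: ρ → (6,20,-11)
river: ρ → (-11,24,2)
river: ρ → (2,24,-11)
river: ρ → (-11,20,6)
river: ρ → (6,16,-17)
river: ρ → (-17,18,5)
river: ρ → (5,22,-9)
river: ρ → (-9,14,13)
ρ-cycle length = 22 (tail of 1 descent step not counted)

22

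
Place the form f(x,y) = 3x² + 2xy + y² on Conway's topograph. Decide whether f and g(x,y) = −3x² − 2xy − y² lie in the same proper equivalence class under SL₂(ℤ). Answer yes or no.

D₁ = -8, D₂ = -8
f: flip: (3,2,1)→(1,-2,3)
f: translate: b→0 (≡-2 mod 2), so (1,-2,3)→(1,0,2)
f: reduced (well bottom): (1,0,2) with a≤c, −a<b≤a
g is negative-definite; reduce −g:
−g: flip: (3,2,1)→(1,-2,3)
−g: translate: b→0 (≡-2 mod 2), so (1,-2,3)→(1,0,2)
−g: reduced (well bottom): (1,0,2) with a≤c, −a<b≤a
flip sign back: reduced form of g is (-1,0,-2)
reduced forms (1, 0, 2) vs (-1, 0, -2) ⇒ inequivalent

no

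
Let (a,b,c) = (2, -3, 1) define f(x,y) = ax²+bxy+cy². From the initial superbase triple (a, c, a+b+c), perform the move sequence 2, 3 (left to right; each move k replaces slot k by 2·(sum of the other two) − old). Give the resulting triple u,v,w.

start (2,1,0) = (f(1,0),f(0,1),f(1,1))
replace slot 2: 2·(2+0) − 1 = 3 → (2,3,0)
replace slot 3: 2·(2+3) − 0 = 10 → (2,3,10)

2,3,10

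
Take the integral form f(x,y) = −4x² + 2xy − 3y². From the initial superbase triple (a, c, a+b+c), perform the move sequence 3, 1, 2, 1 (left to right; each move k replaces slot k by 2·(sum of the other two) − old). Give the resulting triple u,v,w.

start (-4,-3,-5) = (f(1,0),f(0,1),f(1,1))
replace slot 3: 2·((-4)+(-3)) − (-5) = -9 → (-4,-3,-9)
replace slot 1: 2·((-3)+(-9)) − (-4) = -20 → (-20,-3,-9)
replace slot 2: 2·((-20)+(-9)) − (-3) = -55 → (-20,-55,-9)
replace slot 1: 2·((-55)+(-9)) − (-20) = -108 → (-108,-55,-9)

-108,-55,-9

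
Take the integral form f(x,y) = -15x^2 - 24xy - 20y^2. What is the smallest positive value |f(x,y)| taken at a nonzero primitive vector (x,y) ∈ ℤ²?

translate: b→-6 (≡24 mod 30), so (15,24,20)→(15,-6,11)
flip: (15,-6,11)→(11,6,15)
reduced (well bottom): (11,6,15) with a≤c, −a<b≤a
well minimum |f| = |-11| = 11 (negative-definite)

11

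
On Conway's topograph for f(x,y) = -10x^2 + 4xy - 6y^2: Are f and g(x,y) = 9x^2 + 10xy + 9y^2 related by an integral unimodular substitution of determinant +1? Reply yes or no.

D₁ = -224, D₂ = -224
f is negative-definite; reduce −f:
−f: flip: (10,-4,6)→(6,4,10)
−f: reduced (well bottom): (6,4,10) with a≤c, −a<b≤a
flip sign back: reduced form of f is (-6,-4,-10)
g: translate: b→-8 (≡10 mod 18), so (9,10,9)→(9,-8,8)
g: flip: (9,-8,8)→(8,8,9)
g: reduced (well bottom): (8,8,9) with a≤c, −a<b≤a
reduced forms (-6, -4, -10) vs (8, 8, 9) ⇒ inequivalent

no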